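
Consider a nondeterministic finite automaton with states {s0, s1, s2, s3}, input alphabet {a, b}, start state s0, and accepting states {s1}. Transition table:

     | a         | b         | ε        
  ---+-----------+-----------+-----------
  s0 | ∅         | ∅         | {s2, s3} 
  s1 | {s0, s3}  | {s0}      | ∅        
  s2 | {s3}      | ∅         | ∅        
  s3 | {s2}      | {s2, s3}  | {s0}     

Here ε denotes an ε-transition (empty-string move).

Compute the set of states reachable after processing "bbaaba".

Start: ε-closure({s0}) = {s0, s2, s3}.
Read 'b': s0→∅, s2→∅, s3→{s2, s3}; union {s2, s3}; ε-closure = {s0, s2, s3}.
Read 'b': s0→∅, s2→∅, s3→{s2, s3}; union {s2, s3}; ε-closure = {s0, s2, s3}.
Read 'a': s0→∅, s2→{s3}, s3→{s2}; union {s2, s3}; ε-closure = {s0, s2, s3}.
Read 'a': s0→∅, s2→{s3}, s3→{s2}; union {s2, s3}; ε-closure = {s0, s2, s3}.
Read 'b': s0→∅, s2→∅, s3→{s2, s3}; union {s2, s3}; ε-closure = {s0, s2, s3}.
Read 'a': s0→∅, s2→{s3}, s3→{s2}; union {s2, s3}; ε-closure = {s0, s2, s3}.

{s0, s2, s3}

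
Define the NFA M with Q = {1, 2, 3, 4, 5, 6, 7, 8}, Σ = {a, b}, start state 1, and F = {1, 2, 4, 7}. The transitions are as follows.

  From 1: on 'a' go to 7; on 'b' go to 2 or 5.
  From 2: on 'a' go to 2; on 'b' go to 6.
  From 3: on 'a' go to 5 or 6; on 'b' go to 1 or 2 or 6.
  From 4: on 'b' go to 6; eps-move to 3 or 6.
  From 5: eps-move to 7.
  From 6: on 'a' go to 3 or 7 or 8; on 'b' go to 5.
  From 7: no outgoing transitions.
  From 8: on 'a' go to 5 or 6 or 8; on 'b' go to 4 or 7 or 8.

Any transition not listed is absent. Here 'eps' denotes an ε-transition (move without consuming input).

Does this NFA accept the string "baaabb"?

Yes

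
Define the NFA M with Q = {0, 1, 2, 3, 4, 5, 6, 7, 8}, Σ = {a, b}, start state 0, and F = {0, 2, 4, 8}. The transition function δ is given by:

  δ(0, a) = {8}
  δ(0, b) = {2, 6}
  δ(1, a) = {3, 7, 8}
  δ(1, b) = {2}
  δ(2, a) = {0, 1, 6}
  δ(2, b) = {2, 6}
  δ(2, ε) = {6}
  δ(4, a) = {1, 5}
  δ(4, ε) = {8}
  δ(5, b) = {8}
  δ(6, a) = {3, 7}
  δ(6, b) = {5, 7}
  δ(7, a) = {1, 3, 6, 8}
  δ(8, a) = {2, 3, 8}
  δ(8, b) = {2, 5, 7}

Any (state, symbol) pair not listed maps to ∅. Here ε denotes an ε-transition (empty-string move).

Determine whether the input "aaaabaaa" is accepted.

Yes

Start in {0}.
Read 'a': 0→{8}; now {8}.
Read 'a': 8→{2, 3, 8}; union {2, 3, 8}; ε-closure = {2, 3, 6, 8}.
Read 'a': 2→{0, 1, 6}, 3→∅, 6→{3, 7}, 8→{2, 3, 8}; now {0, 1, 2, 3, 6, 7, 8}.
Read 'a': 0→{8}, 1→{3, 7, 8}, 2→{0, 1, 6}, 3→∅, 6→{3, 7}, 7→{1, 3, 6, 8}, 8→{2, 3, 8}; now {0, 1, 2, 3, 6, 7, 8}.
Read 'b': 0→{2, 6}, 1→{2}, 2→{2, 6}, 3→∅, 6→{5, 7}, 7→∅, 8→{2, 5, 7}; now {2, 5, 6, 7}.
Read 'a': 2→{0, 1, 6}, 5→∅, 6→{3, 7}, 7→{1, 3, 6, 8}; now {0, 1, 3, 6, 7, 8}.
Read 'a': 0→{8}, 1→{3, 7, 8}, 3→∅, 6→{3, 7}, 7→{1, 3, 6, 8}, 8→{2, 3, 8}; now {1, 2, 3, 6, 7, 8}.
Read 'a': 1→{3, 7, 8}, 2→{0, 1, 6}, 3→∅, 6→{3, 7}, 7→{1, 3, 6, 8}, 8→{2, 3, 8}; now {0, 1, 2, 3, 6, 7, 8}.
The final set {0, 1, 2, 3, 6, 7, 8} contains the accepting states 0, 2, 8.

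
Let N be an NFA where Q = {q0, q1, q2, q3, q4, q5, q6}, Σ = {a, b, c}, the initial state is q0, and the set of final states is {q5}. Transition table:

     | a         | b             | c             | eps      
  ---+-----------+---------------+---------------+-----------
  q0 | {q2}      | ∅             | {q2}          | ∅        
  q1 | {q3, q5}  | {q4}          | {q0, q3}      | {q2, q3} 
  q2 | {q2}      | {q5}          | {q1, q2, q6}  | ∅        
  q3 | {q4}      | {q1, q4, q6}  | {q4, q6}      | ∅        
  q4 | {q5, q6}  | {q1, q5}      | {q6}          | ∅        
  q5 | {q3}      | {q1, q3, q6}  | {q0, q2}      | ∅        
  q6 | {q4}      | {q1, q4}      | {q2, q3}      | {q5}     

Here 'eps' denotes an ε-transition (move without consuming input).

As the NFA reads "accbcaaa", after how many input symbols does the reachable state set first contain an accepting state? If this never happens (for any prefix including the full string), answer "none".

Start in {q0}.
Read 'a': q0→{q2}; now {q2}.
Read 'c': q2→{q1, q2, q6}; union {q1, q2, q6}; ε-closure = {q1, q2, q3, q5, q6}.
None of the earlier sets intersect F, but {q1, q2, q3, q5, q6} does.

2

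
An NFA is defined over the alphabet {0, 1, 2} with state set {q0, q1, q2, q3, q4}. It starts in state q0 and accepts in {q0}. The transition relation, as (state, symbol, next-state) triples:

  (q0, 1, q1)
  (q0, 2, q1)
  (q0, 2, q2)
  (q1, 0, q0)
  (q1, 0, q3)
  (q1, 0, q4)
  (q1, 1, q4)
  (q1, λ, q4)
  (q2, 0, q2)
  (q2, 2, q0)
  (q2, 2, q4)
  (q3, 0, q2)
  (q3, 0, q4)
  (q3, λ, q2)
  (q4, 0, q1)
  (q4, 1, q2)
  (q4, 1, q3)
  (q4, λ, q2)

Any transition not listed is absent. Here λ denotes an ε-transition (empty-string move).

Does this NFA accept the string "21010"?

Start in {q0}.
Read '2': q0→{q1, q2}; union {q1, q2}; ε-closure = {q1, q2, q4}.
Read '1': q1→{q4}, q2→∅, q4→{q2, q3}; now {q2, q3, q4}.
Read '0': q2→{q2}, q3→{q2, q4}, q4→{q1}; now {q1, q2, q4}.
Read '1': q1→{q4}, q2→∅, q4→{q2, q3}; now {q2, q3, q4}.
Read '0': q2→{q2}, q3→{q2, q4}, q4→{q1}; now {q1, q2, q4}.
The final set {q1, q2, q4} contains no accepting state.

No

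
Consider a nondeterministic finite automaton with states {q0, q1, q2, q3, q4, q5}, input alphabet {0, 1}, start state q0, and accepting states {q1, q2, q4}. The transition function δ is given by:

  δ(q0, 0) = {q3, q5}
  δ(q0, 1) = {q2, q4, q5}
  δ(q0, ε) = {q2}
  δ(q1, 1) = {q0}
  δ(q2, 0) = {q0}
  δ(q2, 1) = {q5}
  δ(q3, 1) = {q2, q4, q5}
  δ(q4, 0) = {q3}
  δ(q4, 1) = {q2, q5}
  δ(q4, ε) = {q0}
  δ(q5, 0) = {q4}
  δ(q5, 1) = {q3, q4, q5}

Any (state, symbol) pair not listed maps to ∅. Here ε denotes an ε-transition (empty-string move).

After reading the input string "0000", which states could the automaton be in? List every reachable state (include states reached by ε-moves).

{q0, q2, q3, q4, q5}

Start: ε-closure({q0}) = {q0, q2}.
Read '0': q0→{q3, q5}, q2→{q0}; union {q0, q3, q5}; ε-closure = {q0, q2, q3, q5}.
Read '0': q0→{q3, q5}, q2→{q0}, q3→∅, q5→{q4}; union {q0, q3, q4, q5}; ε-closure = {q0, q2, q3, q4, q5}.
Read '0': q0→{q3, q5}, q2→{q0}, q3→∅, q4→{q3}, q5→{q4}; union {q0, q3, q4, q5}; ε-closure = {q0, q2, q3, q4, q5}.
Read '0': q0→{q3, q5}, q2→{q0}, q3→∅, q4→{q3}, q5→{q4}; union {q0, q3, q4, q5}; ε-closure = {q0, q2, q3, q4, q5}.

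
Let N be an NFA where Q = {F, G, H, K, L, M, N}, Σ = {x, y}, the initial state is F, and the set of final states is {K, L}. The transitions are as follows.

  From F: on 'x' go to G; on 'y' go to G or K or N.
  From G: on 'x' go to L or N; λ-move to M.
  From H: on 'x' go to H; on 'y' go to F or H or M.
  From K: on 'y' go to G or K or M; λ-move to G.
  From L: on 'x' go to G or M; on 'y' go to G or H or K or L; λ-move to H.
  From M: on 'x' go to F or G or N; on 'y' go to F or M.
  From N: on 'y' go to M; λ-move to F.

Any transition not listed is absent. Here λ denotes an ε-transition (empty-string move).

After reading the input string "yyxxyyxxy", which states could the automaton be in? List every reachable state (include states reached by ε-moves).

Start in {F}.
Read 'y': F→{G, K, N}; union {G, K, N}; ε-closure = {F, G, K, M, N}.
Read 'y': F→{G, K, N}, G→∅, K→{G, K, M}, M→{F, M}, N→{M}; now {F, G, K, M, N}.
Read 'x': F→{G}, G→{L, N}, K→∅, M→{F, G, N}, N→∅; union {F, G, L, N}; ε-closure = {F, G, H, L, M, N}.
Read 'x': F→{G}, G→{L, N}, H→{H}, L→{G, M}, M→{F, G, N}, N→∅; now {F, G, H, L, M, N}.
Read 'y': F→{G, K, N}, G→∅, H→{F, H, M}, L→{G, H, K, L}, M→{F, M}, N→{M}; now {F, G, H, K, L, M, N}.
Read 'y': F→{G, K, N}, G→∅, H→{F, H, M}, K→{G, K, M}, L→{G, H, K, L}, M→{F, M}, N→{M}; now {F, G, H, K, L, M, N}.
Read 'x': F→{G}, G→{L, N}, H→{H}, K→∅, L→{G, M}, M→{F, G, N}, N→∅; now {F, G, H, L, M, N}.
Read 'x': F→{G}, G→{L, N}, H→{H}, L→{G, M}, M→{F, G, N}, N→∅; now {F, G, H, L, M, N}.
Read 'y': F→{G, K, N}, G→∅, H→{F, H, M}, L→{G, H, K, L}, M→{F, M}, N→{M}; now {F, G, H, K, L, M, N}.

{F, G, H, K, L, M, N}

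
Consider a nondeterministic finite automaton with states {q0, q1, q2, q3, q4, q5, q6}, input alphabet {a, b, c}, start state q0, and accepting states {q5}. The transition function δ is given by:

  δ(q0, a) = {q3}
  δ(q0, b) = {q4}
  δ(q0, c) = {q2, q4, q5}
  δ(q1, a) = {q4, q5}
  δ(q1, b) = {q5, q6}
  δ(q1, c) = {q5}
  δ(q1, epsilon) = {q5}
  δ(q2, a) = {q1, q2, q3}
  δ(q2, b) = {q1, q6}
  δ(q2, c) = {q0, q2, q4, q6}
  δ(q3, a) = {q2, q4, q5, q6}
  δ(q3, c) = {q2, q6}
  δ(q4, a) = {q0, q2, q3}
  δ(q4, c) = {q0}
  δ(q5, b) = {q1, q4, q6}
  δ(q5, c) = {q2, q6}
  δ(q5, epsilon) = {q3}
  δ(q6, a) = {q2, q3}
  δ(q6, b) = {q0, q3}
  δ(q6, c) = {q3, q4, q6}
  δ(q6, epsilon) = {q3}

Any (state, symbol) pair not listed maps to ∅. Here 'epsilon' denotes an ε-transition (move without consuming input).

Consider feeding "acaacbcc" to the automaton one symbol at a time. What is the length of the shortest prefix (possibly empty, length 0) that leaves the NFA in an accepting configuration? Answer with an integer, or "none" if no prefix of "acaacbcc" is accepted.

3

Start in {q0}.
Read 'a': {q0} → {q3}.
Read 'c': {q3} → {q2, q3, q6}.
Read 'a': {q2, q3, q6} → {q1, q2, q3, q4, q5, q6}.
None of the earlier sets intersect F, but {q1, q2, q3, q4, q5, q6} does.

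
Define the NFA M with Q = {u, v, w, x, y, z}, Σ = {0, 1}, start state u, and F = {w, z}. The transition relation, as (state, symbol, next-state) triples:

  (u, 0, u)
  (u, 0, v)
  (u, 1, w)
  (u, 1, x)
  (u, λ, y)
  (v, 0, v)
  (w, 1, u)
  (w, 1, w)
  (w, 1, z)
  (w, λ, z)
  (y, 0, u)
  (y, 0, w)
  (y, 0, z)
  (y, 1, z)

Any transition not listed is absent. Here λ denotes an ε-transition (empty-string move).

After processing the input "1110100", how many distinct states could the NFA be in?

5

Start: ε-closure({u}) = {u, y}.
Read '1': u→{w, x}, y→{z}; now {w, x, z}.
Read '1': w→{u, w, z}, x→∅, z→∅; union {u, w, z}; ε-closure = {u, w, y, z}.
Read '1': u→{w, x}, w→{u, w, z}, y→{z}, z→∅; union {u, w, x, z}; ε-closure = {u, w, x, y, z}.
Read '0': u→{u, v}, w→∅, x→∅, y→{u, w, z}, z→∅; union {u, v, w, z}; ε-closure = {u, v, w, y, z}.
Read '1': u→{w, x}, v→∅, w→{u, w, z}, y→{z}, z→∅; union {u, w, x, z}; ε-closure = {u, w, x, y, z}.
Read '0': u→{u, v}, w→∅, x→∅, y→{u, w, z}, z→∅; union {u, v, w, z}; ε-closure = {u, v, w, y, z}.
Read '0': u→{u, v}, v→{v}, w→∅, y→{u, w, z}, z→∅; union {u, v, w, z}; ε-closure = {u, v, w, y, z}.
That set has 5 states.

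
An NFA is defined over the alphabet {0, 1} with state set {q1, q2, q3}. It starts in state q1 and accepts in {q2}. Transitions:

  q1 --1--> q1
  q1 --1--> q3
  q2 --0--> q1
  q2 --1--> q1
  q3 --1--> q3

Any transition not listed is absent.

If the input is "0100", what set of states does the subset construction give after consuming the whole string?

∅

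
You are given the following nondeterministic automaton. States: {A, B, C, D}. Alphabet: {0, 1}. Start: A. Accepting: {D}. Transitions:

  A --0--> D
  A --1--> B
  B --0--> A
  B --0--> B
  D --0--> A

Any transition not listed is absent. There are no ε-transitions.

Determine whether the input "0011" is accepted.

No

Start in {A}.
Read '0': {A} → {D}.
Read '0': {D} → {A}.
Read '1': {A} → {B}.
Read '1': {B} → ∅.
The final set ∅ contains no accepting state.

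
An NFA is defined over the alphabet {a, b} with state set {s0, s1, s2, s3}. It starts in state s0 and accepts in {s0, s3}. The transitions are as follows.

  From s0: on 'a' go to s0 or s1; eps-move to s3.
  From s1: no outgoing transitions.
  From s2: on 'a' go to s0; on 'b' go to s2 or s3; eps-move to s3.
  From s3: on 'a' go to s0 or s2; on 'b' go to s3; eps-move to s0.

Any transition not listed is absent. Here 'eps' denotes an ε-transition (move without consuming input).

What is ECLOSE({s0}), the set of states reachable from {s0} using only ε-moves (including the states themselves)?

{s0, s3}

Begin with {s0}.
ε-move s0 → s3; add s3.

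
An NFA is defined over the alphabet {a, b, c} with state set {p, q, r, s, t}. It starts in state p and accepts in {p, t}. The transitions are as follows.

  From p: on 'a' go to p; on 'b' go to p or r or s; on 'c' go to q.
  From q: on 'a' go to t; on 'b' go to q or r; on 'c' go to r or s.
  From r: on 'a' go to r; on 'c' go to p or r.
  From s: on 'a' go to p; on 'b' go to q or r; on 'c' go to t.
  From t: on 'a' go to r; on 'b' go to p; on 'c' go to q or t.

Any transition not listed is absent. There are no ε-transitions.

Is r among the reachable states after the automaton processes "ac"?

No

Start in {p}.
Read 'a': {p} → {p}.
Read 'c': {p} → {q}.
State r is not in {q}.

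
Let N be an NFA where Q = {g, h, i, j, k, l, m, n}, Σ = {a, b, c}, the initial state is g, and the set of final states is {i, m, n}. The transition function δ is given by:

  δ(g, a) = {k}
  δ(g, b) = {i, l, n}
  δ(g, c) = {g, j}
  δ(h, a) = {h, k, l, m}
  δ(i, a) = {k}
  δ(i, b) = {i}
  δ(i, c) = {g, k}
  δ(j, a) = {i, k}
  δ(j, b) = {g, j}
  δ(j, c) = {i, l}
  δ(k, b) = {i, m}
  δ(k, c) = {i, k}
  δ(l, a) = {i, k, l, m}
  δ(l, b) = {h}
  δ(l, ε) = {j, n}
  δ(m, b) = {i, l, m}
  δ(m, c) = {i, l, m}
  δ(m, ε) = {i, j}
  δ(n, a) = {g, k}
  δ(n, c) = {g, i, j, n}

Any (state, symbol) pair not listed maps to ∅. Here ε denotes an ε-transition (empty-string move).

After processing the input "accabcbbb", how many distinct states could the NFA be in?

7

Start in {g}.
Read 'a': {g} → {k}.
Read 'c': {k} → {i, k}.
Read 'c': {i, k} → {g, i, k}.
Read 'a': {g, i, k} → {k}.
Read 'b': {k} → {i, j, m}.
Read 'c': {i, j, m} → {g, i, j, k, l, m, n}.
Read 'b': {g, i, j, k, l, m, n} → {g, h, i, j, l, m, n}.
Read 'b': {g, h, i, j, l, m, n} → {g, h, i, j, l, m, n}.
Read 'b': {g, h, i, j, l, m, n} → {g, h, i, j, l, m, n}.
That set has 7 states.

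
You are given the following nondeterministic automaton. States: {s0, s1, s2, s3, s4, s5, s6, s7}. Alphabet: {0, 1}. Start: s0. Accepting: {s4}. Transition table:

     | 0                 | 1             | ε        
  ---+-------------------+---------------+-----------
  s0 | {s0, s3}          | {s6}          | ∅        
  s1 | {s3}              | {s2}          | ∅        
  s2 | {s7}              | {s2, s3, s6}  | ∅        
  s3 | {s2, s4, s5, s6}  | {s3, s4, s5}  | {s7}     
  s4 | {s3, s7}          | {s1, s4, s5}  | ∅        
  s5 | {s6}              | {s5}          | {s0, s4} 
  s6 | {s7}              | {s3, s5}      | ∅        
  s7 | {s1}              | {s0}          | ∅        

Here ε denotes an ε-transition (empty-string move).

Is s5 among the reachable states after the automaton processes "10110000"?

Start in {s0}.
Read '1': {s0} → {s6}.
Read '0': {s6} → {s7}.
Read '1': {s7} → {s0}.
Read '1': {s0} → {s6}.
Read '0': {s6} → {s7}.
Read '0': {s7} → {s1}.
Read '0': {s1} → {s3, s7}.
Read '0': {s3, s7} → {s0, s1, s2, s4, s5, s6}.
State s5 is in {s0, s1, s2, s4, s5, s6}.

Yes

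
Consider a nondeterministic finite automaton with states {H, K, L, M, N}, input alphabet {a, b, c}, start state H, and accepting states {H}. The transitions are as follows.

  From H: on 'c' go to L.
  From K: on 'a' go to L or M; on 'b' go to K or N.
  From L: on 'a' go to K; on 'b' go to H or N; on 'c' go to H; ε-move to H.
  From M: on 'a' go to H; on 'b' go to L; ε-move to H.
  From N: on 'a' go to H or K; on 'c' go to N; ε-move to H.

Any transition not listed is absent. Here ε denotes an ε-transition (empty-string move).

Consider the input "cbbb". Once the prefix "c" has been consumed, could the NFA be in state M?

Start in {H}.
Read 'c': {H} → {H, L}.
State M is not in {H, L}.

No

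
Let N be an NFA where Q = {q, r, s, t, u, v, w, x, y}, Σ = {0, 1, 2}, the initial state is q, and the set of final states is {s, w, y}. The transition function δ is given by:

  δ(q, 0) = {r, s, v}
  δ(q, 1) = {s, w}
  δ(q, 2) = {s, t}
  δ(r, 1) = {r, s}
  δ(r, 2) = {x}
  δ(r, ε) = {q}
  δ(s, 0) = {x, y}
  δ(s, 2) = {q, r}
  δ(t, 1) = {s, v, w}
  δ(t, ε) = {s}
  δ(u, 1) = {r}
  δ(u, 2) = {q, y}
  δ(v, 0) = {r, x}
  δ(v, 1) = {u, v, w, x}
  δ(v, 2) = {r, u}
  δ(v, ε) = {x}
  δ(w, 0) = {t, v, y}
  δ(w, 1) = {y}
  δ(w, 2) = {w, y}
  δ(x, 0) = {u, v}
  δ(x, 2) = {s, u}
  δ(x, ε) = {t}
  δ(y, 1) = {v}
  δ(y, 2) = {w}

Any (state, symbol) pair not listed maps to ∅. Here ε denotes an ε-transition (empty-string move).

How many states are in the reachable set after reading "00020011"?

Start in {q}.
Read '0': q→{r, s, v}; union {r, s, v}; ε-closure = {q, r, s, t, v, x}.
Read '0': q→{r, s, v}, r→∅, s→{x, y}, t→∅, v→{r, x}, x→{u, v}; union {r, s, u, v, x, y}; ε-closure = {q, r, s, t, u, v, x, y}.
Read '0': q→{r, s, v}, r→∅, s→{x, y}, t→∅, u→∅, v→{r, x}, x→{u, v}, y→∅; union {r, s, u, v, x, y}; ε-closure = {q, r, s, t, u, v, x, y}.
Read '2': q→{s, t}, r→{x}, s→{q, r}, t→∅, u→{q, y}, v→{r, u}, x→{s, u}, y→{w}; now {q, r, s, t, u, w, x, y}.
Read '0': q→{r, s, v}, r→∅, s→{x, y}, t→∅, u→∅, w→{t, v, y}, x→{u, v}, y→∅; union {r, s, t, u, v, x, y}; ε-closure = {q, r, s, t, u, v, x, y}.
Read '0': q→{r, s, v}, r→∅, s→{x, y}, t→∅, u→∅, v→{r, x}, x→{u, v}, y→∅; union {r, s, u, v, x, y}; ε-closure = {q, r, s, t, u, v, x, y}.
Read '1': q→{s, w}, r→{r, s}, s→∅, t→{s, v, w}, u→{r}, v→{u, v, w, x}, x→∅, y→{v}; union {r, s, u, v, w, x}; ε-closure = {q, r, s, t, u, v, w, x}.
Read '1': q→{s, w}, r→{r, s}, s→∅, t→{s, v, w}, u→{r}, v→{u, v, w, x}, w→{y}, x→∅; union {r, s, u, v, w, x, y}; ε-closure = {q, r, s, t, u, v, w, x, y}.
That set has 9 states.

9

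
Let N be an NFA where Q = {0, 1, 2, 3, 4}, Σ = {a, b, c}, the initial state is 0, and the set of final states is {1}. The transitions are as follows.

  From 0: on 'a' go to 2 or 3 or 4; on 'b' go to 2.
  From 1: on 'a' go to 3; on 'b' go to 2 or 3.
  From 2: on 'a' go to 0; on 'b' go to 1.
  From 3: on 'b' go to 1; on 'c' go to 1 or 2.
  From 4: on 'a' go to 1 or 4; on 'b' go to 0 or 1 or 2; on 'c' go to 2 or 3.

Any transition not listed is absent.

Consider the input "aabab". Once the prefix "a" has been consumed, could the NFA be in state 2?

Yes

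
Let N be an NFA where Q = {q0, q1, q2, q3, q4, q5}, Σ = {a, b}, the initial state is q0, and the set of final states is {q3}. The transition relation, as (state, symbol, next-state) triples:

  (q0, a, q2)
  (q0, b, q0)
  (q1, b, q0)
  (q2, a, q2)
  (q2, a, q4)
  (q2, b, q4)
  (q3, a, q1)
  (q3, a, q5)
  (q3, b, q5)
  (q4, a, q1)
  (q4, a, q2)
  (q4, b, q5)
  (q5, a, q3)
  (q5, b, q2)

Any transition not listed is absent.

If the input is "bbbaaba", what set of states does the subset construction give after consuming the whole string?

Start in {q0}.
Read 'b': q0→{q0}; now {q0}.
Read 'b': q0→{q0}; now {q0}.
Read 'b': q0→{q0}; now {q0}.
Read 'a': q0→{q2}; now {q2}.
Read 'a': q2→{q2, q4}; now {q2, q4}.
Read 'b': q2→{q4}, q4→{q5}; now {q4, q5}.
Read 'a': q4→{q1, q2}, q5→{q3}; now {q1, q2, q3}.

{q1, q2, q3}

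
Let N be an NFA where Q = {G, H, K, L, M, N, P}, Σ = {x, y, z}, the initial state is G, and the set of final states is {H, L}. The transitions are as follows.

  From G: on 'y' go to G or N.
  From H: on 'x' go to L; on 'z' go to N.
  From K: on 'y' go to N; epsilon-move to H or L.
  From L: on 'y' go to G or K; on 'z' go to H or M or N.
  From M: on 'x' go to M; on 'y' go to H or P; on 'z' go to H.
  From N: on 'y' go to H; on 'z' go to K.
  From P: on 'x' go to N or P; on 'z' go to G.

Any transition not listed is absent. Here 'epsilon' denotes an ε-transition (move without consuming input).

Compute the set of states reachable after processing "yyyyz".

Start in {G}.
Read 'y': G→{G, N}; now {G, N}.
Read 'y': G→{G, N}, N→{H}; now {G, H, N}.
Read 'y': G→{G, N}, H→∅, N→{H}; now {G, H, N}.
Read 'y': G→{G, N}, H→∅, N→{H}; now {G, H, N}.
Read 'z': G→∅, H→{N}, N→{K}; union {K, N}; ε-closure = {H, K, L, N}.

{H, K, L, N}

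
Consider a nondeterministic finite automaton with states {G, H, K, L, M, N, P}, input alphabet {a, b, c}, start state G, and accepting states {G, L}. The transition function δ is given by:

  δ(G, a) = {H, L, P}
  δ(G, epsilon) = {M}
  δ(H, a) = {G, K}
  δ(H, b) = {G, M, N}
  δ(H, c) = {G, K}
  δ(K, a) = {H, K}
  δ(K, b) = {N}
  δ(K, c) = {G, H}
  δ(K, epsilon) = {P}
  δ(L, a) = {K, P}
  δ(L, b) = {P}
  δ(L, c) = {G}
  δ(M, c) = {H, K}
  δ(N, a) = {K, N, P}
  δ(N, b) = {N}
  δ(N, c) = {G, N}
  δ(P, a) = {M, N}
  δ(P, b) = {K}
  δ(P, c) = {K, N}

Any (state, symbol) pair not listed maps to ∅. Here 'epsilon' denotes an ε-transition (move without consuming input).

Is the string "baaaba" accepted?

Start: ε-closure({G}) = {G, M}.
Read 'b': G→∅, M→∅; now ∅.
The set is empty and remains empty for the remaining 5 symbols.
The final set ∅ contains no accepting state.

No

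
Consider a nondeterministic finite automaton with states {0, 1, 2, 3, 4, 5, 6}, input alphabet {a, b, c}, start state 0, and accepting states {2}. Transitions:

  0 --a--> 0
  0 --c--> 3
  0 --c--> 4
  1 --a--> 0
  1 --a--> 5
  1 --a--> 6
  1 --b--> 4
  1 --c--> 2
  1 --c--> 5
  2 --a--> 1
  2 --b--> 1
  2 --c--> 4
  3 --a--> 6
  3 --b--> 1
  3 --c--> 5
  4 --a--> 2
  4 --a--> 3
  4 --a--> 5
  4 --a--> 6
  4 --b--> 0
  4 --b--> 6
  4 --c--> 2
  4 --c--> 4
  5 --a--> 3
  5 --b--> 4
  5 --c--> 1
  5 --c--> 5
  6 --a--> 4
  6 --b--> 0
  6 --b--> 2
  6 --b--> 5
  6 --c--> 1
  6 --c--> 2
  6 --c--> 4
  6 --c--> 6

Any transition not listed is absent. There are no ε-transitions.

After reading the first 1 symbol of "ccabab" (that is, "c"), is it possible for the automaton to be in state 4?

Yes

Start in {0}.
Read 'c': {0} → {3, 4}.
State 4 is in {3, 4}.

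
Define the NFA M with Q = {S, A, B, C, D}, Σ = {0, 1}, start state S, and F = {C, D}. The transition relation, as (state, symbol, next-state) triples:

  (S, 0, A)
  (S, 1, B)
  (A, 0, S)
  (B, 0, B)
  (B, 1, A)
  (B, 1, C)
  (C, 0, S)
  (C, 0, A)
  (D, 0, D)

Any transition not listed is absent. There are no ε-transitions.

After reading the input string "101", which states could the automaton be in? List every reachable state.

Start in {S}.
Read '1': {S} → {B}.
Read '0': {B} → {B}.
Read '1': {B} → {A, C}.

{A, C}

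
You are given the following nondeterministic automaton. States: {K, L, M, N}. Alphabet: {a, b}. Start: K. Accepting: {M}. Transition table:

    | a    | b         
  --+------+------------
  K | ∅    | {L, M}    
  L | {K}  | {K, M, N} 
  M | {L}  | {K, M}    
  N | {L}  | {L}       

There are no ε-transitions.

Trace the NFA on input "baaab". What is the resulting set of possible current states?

Start in {K}.
Read 'b': {K} → {L, M}.
Read 'a': {L, M} → {K, L}.
Read 'a': {K, L} → {K}.
Read 'a': {K} → ∅.
The set is empty and remains empty for the remaining 1 symbol.

∅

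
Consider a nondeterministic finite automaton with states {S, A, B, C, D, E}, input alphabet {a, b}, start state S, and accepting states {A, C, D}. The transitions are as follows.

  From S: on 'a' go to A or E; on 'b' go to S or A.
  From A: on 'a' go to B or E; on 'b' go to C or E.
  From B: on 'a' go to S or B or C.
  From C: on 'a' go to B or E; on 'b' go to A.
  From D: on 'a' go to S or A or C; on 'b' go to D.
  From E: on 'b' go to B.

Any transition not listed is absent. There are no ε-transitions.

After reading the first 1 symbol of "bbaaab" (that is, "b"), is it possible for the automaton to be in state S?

Start in {S}.
Read 'b': {S} → {S, A}.
State S is in {S, A}.

Yes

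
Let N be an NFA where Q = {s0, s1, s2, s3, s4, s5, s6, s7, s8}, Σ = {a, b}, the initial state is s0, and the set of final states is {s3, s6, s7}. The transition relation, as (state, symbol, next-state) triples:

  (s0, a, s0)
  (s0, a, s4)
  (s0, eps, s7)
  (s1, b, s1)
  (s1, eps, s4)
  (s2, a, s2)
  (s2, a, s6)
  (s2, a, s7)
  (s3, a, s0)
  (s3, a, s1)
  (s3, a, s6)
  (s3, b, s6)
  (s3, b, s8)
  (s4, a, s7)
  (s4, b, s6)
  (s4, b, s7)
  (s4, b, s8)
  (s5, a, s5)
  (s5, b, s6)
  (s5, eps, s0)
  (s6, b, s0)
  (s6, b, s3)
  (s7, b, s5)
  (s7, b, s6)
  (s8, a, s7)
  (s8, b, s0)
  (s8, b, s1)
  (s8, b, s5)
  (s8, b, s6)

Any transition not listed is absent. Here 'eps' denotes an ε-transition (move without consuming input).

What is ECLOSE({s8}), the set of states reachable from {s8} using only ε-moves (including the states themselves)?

{s8}

Begin with {s8}.
No ε-moves leave this set, so the closure equals the set itself.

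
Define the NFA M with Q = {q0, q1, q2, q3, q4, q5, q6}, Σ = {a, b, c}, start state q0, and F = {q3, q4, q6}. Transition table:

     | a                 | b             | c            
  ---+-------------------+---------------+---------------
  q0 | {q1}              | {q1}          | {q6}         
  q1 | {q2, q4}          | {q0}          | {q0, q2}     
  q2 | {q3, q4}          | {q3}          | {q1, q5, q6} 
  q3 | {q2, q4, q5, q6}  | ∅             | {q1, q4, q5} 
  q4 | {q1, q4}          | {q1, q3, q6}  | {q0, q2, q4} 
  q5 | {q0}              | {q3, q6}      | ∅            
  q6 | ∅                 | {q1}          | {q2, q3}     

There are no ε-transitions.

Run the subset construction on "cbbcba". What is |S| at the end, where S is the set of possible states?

Start in {q0}.
Read 'c': {q0} → {q6}.
Read 'b': {q6} → {q1}.
Read 'b': {q1} → {q0}.
Read 'c': {q0} → {q6}.
Read 'b': {q6} → {q1}.
Read 'a': {q1} → {q2, q4}.
That set has 2 states.

2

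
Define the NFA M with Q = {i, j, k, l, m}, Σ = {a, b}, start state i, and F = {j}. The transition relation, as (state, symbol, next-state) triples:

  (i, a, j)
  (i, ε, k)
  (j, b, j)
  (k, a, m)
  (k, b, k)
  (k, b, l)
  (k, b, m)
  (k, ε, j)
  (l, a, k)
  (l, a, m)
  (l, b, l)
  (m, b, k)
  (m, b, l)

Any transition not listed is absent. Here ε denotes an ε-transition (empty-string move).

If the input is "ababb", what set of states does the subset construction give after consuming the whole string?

{j, k, l, m}

Start: ε-closure({i}) = {i, j, k}.
Read 'a': i→{j}, j→∅, k→{m}; now {j, m}.
Read 'b': j→{j}, m→{k, l}; now {j, k, l}.
Read 'a': j→∅, k→{m}, l→{k, m}; union {k, m}; ε-closure = {j, k, m}.
Read 'b': j→{j}, k→{k, l, m}, m→{k, l}; now {j, k, l, m}.
Read 'b': j→{j}, k→{k, l, m}, l→{l}, m→{k, l}; now {j, k, l, m}.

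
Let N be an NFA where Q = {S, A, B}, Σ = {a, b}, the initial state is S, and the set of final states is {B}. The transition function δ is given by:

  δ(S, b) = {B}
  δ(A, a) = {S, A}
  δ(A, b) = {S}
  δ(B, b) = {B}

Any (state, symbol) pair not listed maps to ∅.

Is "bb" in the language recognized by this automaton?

Start in {S}.
Read 'b': S→{B}; now {B}.
Read 'b': B→{B}; now {B}.
The final set {B} contains the accepting state B.

Yes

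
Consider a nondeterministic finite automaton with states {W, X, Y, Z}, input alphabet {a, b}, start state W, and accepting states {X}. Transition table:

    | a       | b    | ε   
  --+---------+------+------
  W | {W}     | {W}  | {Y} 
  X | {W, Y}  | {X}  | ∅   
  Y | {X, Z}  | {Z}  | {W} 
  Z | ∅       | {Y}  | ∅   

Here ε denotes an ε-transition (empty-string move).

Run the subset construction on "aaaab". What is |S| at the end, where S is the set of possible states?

Start: ε-closure({W}) = {W, Y}.
Read 'a': {W, Y} → {W, X, Y, Z}.
Read 'a': {W, X, Y, Z} → {W, X, Y, Z}.
Read 'a': {W, X, Y, Z} → {W, X, Y, Z}.
Read 'a': {W, X, Y, Z} → {W, X, Y, Z}.
Read 'b': {W, X, Y, Z} → {W, X, Y, Z}.
That set has 4 states.

4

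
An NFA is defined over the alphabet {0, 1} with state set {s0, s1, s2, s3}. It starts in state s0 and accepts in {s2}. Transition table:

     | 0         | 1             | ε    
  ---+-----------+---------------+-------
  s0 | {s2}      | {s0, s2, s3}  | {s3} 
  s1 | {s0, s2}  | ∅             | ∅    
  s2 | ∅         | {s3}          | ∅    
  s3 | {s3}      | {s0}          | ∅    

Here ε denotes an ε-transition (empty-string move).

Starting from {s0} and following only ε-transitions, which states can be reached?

{s0, s3}

Begin with {s0}.
ε-move s0 → s3; add s3.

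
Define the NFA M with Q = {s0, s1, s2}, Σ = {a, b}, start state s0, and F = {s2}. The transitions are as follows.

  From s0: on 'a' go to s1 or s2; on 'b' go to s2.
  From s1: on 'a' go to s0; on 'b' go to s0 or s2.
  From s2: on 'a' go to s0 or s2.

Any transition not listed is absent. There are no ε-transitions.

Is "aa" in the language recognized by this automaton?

Start in {s0}.
Read 'a': {s0} → {s1, s2}.
Read 'a': {s1, s2} → {s0, s2}.
The final set {s0, s2} contains the accepting state s2.

Yes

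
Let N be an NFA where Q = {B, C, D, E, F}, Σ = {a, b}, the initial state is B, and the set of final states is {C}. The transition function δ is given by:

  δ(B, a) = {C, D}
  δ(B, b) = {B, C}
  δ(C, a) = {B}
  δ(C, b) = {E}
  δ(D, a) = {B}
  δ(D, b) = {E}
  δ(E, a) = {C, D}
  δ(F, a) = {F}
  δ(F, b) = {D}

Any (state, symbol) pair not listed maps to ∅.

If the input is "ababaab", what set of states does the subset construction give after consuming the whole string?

Start in {B}.
Read 'a': B→{C, D}; now {C, D}.
Read 'b': C→{E}, D→{E}; now {E}.
Read 'a': E→{C, D}; now {C, D}.
Read 'b': C→{E}, D→{E}; now {E}.
Read 'a': E→{C, D}; now {C, D}.
Read 'a': C→{B}, D→{B}; now {B}.
Read 'b': B→{B, C}; now {B, C}.

{B, C}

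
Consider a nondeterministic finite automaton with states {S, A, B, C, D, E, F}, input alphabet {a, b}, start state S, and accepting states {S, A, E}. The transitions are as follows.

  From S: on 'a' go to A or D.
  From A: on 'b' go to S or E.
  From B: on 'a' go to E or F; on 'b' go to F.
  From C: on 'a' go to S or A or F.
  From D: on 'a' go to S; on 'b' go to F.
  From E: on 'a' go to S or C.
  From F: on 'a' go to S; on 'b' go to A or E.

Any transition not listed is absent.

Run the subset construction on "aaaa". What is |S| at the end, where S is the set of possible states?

Start in {S}.
Read 'a': {S} → {A, D}.
Read 'a': {A, D} → {S}.
Read 'a': {S} → {A, D}.
Read 'a': {A, D} → {S}.
That set has 1 state.

1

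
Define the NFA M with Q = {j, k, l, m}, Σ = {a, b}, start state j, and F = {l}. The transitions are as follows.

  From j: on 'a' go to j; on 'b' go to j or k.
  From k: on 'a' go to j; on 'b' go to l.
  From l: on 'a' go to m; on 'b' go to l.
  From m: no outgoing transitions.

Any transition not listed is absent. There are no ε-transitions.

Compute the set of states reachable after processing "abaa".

{j}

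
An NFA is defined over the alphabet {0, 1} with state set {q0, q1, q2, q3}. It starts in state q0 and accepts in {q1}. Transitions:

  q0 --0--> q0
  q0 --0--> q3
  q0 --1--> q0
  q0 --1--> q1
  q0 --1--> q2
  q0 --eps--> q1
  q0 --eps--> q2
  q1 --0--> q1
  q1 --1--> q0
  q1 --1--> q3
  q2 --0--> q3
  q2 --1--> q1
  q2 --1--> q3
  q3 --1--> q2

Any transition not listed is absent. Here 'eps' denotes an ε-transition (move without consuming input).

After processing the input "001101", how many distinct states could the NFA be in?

4

Start: ε-closure({q0}) = {q0, q1, q2}.
Read '0': {q0, q1, q2} → {q0, q1, q2, q3}.
Read '0': {q0, q1, q2, q3} → {q0, q1, q2, q3}.
Read '1': {q0, q1, q2, q3} → {q0, q1, q2, q3}.
Read '1': {q0, q1, q2, q3} → {q0, q1, q2, q3}.
Read '0': {q0, q1, q2, q3} → {q0, q1, q2, q3}.
Read '1': {q0, q1, q2, q3} → {q0, q1, q2, q3}.
That set has 4 states.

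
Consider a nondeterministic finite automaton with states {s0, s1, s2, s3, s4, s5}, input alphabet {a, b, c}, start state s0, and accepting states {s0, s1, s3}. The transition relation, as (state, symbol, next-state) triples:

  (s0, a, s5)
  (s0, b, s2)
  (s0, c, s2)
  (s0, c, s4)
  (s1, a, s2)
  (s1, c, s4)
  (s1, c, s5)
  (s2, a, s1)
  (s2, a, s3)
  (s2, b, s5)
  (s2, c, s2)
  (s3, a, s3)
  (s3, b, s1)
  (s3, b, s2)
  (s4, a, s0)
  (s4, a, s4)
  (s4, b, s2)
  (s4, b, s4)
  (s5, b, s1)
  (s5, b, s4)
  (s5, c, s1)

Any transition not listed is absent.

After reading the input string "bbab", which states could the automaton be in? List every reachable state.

Start in {s0}.
Read 'b': s0→{s2}; now {s2}.
Read 'b': s2→{s5}; now {s5}.
Read 'a': s5→∅; now ∅.
The set is empty and remains empty for the remaining 1 symbol.

∅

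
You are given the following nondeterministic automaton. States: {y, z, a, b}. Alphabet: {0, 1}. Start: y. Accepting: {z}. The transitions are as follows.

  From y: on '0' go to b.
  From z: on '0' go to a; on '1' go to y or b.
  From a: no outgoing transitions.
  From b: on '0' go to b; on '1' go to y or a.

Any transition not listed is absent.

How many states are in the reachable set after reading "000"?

1

Start in {y}.
Read '0': {y} → {b}.
Read '0': {b} → {b}.
Read '0': {b} → {b}.
That set has 1 state.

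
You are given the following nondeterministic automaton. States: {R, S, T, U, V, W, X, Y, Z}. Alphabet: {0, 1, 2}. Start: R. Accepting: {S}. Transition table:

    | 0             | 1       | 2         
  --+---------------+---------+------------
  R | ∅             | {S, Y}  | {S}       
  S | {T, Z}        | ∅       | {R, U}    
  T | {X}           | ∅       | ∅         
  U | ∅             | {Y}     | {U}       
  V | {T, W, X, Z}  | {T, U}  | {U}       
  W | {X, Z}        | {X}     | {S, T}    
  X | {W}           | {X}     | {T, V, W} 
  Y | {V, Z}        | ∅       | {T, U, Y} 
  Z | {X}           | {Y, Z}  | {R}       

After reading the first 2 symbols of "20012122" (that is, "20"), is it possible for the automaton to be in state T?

Start in {R}.
Read '2': {R} → {S}.
Read '0': {S} → {T, Z}.
State T is in {T, Z}.

Yes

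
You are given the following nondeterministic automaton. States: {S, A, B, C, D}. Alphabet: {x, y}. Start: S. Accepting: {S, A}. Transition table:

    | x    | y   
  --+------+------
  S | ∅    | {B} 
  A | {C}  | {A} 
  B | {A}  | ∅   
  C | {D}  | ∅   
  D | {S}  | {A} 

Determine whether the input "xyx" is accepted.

No

Start in {S}.
Read 'x': {S} → ∅.
The set is empty and remains empty for the remaining 2 symbols.
The final set ∅ contains no accepting state.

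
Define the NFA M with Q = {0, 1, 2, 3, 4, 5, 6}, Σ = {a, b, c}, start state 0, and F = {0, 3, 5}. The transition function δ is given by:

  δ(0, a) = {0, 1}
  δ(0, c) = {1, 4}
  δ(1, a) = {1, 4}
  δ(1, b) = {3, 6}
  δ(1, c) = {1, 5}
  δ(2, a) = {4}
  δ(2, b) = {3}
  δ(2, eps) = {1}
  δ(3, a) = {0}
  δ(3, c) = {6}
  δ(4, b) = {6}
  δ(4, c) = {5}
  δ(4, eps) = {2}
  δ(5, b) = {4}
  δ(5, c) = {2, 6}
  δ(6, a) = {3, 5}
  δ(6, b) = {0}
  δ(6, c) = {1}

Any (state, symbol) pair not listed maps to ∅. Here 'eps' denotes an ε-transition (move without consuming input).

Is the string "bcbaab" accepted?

Start in {0}.
Read 'b': 0→∅; now ∅.
The set is empty and remains empty for the remaining 5 symbols.
The final set ∅ contains no accepting state.

No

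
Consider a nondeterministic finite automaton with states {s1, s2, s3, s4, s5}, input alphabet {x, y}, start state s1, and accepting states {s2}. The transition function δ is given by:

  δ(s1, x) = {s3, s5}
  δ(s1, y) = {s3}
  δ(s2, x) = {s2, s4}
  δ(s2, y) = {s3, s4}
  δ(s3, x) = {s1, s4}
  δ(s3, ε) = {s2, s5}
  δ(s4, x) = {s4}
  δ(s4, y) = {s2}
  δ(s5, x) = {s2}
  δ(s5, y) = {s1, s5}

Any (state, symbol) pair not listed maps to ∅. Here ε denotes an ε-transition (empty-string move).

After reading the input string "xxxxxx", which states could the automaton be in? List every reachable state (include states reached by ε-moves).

{s1, s2, s4}

Start in {s1}.
Read 'x': s1→{s3, s5}; union {s3, s5}; ε-closure = {s2, s3, s5}.
Read 'x': s2→{s2, s4}, s3→{s1, s4}, s5→{s2}; now {s1, s2, s4}.
Read 'x': s1→{s3, s5}, s2→{s2, s4}, s4→{s4}; now {s2, s3, s4, s5}.
Read 'x': s2→{s2, s4}, s3→{s1, s4}, s4→{s4}, s5→{s2}; now {s1, s2, s4}.
Read 'x': s1→{s3, s5}, s2→{s2, s4}, s4→{s4}; now {s2, s3, s4, s5}.
Read 'x': s2→{s2, s4}, s3→{s1, s4}, s4→{s4}, s5→{s2}; now {s1, s2, s4}.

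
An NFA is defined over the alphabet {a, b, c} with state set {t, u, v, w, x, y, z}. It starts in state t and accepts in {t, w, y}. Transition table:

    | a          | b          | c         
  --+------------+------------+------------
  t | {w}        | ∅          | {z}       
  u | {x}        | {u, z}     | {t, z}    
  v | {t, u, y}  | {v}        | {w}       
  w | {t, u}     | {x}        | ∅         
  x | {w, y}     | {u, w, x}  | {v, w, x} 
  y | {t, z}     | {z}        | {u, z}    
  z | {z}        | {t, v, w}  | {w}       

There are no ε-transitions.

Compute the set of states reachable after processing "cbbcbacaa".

Start in {t}.
Read 'c': t→{z}; now {z}.
Read 'b': z→{t, v, w}; now {t, v, w}.
Read 'b': t→∅, v→{v}, w→{x}; now {v, x}.
Read 'c': v→{w}, x→{v, w, x}; now {v, w, x}.
Read 'b': v→{v}, w→{x}, x→{u, w, x}; now {u, v, w, x}.
Read 'a': u→{x}, v→{t, u, y}, w→{t, u}, x→{w, y}; now {t, u, w, x, y}.
Read 'c': t→{z}, u→{t, z}, w→∅, x→{v, w, x}, y→{u, z}; now {t, u, v, w, x, z}.
Read 'a': t→{w}, u→{x}, v→{t, u, y}, w→{t, u}, x→{w, y}, z→{z}; now {t, u, w, x, y, z}.
Read 'a': t→{w}, u→{x}, w→{t, u}, x→{w, y}, y→{t, z}, z→{z}; now {t, u, w, x, y, z}.

{t, u, w, x, y, z}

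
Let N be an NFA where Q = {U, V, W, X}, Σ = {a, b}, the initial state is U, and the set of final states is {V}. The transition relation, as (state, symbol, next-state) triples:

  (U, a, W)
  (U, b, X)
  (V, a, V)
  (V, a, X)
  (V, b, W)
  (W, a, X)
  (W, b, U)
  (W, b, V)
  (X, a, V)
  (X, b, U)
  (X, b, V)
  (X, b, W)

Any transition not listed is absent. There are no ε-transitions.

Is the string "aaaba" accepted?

No

Start in {U}.
Read 'a': U→{W}; now {W}.
Read 'a': W→{X}; now {X}.
Read 'a': X→{V}; now {V}.
Read 'b': V→{W}; now {W}.
Read 'a': W→{X}; now {X}.
The final set {X} contains no accepting state.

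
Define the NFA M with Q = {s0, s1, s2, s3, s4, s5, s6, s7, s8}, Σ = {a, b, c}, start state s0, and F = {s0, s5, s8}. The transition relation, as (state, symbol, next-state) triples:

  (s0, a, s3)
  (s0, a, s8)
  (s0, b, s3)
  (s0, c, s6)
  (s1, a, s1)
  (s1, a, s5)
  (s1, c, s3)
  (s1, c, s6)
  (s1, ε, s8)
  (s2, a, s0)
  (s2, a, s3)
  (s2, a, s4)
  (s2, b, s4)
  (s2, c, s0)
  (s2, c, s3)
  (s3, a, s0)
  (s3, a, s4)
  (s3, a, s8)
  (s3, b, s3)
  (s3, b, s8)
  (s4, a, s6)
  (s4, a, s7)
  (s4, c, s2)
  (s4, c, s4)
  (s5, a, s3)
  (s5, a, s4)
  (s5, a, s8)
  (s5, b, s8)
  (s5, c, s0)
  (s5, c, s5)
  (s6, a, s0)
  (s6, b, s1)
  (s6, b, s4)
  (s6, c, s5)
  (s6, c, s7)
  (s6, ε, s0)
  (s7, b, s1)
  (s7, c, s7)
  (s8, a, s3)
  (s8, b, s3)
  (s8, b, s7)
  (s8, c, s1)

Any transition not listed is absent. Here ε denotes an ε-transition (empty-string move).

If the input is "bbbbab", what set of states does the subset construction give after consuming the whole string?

{s3, s7, s8}

Start in {s0}.
Read 'b': {s0} → {s3}.
Read 'b': {s3} → {s3, s8}.
Read 'b': {s3, s8} → {s3, s7, s8}.
Read 'b': {s3, s7, s8} → {s1, s3, s7, s8}.
Read 'a': {s1, s3, s7, s8} → {s0, s1, s3, s4, s5, s8}.
Read 'b': {s0, s1, s3, s4, s5, s8} → {s3, s7, s8}.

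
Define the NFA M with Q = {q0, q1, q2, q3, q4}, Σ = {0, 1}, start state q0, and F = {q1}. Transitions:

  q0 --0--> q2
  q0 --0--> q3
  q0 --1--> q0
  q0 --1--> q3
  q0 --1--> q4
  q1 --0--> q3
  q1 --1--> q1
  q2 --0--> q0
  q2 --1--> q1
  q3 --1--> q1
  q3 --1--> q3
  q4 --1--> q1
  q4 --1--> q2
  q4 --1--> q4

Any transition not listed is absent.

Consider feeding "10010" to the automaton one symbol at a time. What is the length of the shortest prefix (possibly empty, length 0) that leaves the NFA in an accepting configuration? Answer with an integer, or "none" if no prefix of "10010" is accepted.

none

Start in {q0}.
Read '1': q0→{q0, q3, q4}; now {q0, q3, q4}.
Read '0': q0→{q2, q3}, q3→∅, q4→∅; now {q2, q3}.
Read '0': q2→{q0}, q3→∅; now {q0}.
Read '1': q0→{q0, q3, q4}; now {q0, q3, q4}.
Read '0': q0→{q2, q3}, q3→∅, q4→∅; now {q2, q3}.
No reachable set along the way intersects F.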